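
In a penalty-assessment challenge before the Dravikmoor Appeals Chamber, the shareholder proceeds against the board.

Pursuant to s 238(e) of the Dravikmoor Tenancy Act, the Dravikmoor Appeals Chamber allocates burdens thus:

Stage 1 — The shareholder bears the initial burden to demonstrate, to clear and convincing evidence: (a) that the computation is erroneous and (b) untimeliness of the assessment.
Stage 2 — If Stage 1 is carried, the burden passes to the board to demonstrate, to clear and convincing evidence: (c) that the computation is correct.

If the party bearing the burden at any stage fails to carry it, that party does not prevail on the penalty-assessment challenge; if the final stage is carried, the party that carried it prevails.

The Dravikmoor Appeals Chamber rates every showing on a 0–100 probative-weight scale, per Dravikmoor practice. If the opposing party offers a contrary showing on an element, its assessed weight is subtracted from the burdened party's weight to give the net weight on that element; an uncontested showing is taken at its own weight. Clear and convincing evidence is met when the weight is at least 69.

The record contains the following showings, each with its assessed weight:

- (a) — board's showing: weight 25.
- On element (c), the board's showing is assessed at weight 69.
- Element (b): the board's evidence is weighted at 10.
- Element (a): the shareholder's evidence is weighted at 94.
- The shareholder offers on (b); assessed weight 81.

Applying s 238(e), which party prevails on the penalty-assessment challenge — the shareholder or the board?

Stage 1 (shareholder, clear and convincing evidence, weight is at least 69): (a) net 94−25=69 ≥ 69 — meets; (b) net 81−10=71 ≥ 69 — meets.
  Stage 1 is satisfied; the onus moves to the board.
Stage 2 (board, clear and convincing evidence, weight is at least 69): (c) 69 ≥ 69 — meets.
  The board carries the last stage.
All stages carried — the board prevails.

board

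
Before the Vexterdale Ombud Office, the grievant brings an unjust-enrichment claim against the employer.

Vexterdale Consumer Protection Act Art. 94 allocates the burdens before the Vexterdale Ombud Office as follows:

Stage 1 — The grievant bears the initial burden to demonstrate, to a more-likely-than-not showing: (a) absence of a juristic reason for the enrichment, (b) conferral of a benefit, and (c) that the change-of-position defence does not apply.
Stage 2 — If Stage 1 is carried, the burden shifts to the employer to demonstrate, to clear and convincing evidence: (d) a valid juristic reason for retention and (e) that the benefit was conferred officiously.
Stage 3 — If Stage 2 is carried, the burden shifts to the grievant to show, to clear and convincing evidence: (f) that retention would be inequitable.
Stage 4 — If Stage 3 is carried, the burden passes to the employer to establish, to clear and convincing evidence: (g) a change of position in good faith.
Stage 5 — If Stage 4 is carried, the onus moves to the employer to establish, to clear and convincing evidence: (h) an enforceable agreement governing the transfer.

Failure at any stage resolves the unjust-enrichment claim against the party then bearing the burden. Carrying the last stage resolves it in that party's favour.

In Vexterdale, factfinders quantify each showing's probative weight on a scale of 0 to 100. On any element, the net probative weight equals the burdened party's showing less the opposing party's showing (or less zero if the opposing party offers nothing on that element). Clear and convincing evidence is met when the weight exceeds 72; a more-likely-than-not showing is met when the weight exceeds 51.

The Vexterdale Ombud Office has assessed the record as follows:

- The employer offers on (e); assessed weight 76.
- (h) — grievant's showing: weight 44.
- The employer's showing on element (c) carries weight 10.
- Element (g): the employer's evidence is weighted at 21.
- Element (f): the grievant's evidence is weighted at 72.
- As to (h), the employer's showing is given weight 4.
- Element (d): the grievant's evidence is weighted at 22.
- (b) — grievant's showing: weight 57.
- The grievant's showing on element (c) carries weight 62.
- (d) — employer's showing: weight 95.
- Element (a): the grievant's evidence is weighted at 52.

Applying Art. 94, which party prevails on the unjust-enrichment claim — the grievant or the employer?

Stage 1 — burden on grievant; standard: a more-likely-than-not showing (weight exceeds 51).
    (a): 52 > 51 [met]
    (b): 57 > 51 [met]
    (c): 62 − 10 = 52 > 51 [met]
  Stage 1 is satisfied; the onus moves to the employer.
Stage 2 — burden on employer; standard: clear and convincing evidence (weight exceeds 72).
    (d): 95 − 22 = 73 > 72 [met]
    (e): 76 > 72 [met]
  Stage 2 carried; the burden shifts to the grievant.
Stage 3 — burden on grievant; standard: clear and convincing evidence (weight exceeds 72).
    (f): 72 ≤ 72 [not met]
  The grievant does not carry Stage 3.
The employer prevails.

employer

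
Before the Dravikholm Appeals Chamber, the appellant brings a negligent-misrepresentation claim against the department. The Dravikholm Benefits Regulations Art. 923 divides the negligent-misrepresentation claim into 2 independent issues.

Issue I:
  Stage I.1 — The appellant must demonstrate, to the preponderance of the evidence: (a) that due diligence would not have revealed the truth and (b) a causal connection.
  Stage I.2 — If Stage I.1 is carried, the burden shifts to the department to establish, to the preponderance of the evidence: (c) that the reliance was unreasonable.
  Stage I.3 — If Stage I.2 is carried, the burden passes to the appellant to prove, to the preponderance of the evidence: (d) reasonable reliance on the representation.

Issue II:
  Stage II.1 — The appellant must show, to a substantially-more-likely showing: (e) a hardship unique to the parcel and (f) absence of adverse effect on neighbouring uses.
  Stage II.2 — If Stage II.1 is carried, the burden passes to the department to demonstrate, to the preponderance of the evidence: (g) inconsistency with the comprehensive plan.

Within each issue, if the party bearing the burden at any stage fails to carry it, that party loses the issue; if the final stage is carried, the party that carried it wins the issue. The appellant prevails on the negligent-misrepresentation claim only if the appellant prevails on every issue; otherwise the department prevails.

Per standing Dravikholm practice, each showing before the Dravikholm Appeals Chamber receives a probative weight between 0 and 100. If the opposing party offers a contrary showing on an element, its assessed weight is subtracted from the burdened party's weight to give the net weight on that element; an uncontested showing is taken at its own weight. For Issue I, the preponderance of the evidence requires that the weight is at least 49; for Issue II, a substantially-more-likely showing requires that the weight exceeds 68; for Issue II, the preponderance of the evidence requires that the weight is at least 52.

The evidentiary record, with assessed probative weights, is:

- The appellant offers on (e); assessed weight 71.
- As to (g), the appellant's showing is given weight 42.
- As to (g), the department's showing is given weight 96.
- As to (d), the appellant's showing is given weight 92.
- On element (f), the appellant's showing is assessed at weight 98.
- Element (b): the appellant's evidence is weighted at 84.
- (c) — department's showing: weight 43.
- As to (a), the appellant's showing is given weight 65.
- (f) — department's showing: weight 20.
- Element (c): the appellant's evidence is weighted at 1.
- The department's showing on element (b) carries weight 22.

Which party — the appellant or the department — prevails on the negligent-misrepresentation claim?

department

— Issue I —
Stage I.1 (appellant, the preponderance of the evidence, weight is at least 49): (a) 65 ≥ 49 — meets; (b) net 84−22=62 ≥ 49 — meets.
  All elements met. The burden passes to the department.
Stage I.2 (department, the preponderance of the evidence, weight is at least 49): (c) net 43−1=42 < 49 — fails.
  The department does not carry Stage I.2.
The analysis ends at Stage I.2; the appellant prevails on this issue.
— Issue II —
Stage II.1 (appellant, a substantially-more-likely showing, weight exceeds 68): (e) 71 > 68 — meets; (f) net 98−20=78 > 68 — meets.
  The appellant carries Stage II.1; the department now bears the burden.
Stage II.2 (department, the preponderance of the evidence, weight is at least 52): (g) net 96−42=54 ≥ 52 — meets.
  All elements met at the final stage.
All stages carried — the department prevails on this issue.
Per-issue: Issue I → appellant; Issue II → department. The appellant must prevail on every issue; overall, the department prevails.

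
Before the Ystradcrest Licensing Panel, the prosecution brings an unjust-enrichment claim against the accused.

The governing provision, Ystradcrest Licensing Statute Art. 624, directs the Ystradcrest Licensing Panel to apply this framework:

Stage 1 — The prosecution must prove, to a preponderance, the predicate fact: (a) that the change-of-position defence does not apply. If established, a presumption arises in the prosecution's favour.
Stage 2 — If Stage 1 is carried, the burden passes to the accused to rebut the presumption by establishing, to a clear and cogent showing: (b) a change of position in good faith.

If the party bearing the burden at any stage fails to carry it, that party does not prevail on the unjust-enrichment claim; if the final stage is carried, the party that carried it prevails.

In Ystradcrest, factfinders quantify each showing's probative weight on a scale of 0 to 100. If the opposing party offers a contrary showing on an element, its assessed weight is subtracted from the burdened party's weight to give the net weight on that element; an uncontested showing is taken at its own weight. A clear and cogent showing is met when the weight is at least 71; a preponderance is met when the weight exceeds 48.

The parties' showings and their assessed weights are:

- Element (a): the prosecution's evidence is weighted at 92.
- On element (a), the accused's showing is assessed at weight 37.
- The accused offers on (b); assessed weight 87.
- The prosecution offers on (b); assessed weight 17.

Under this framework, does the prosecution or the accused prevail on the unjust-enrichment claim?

prosecution

Stage 1 — burden on prosecution; standard: a preponderance (weight exceeds 48).
    (a): 92 − 37 = 55 > 48 [met]
  All elements met. The burden passes to the accused.
Stage 2 — burden on accused; standard: a clear and cogent showing (weight is at least 71).
    (b): 87 − 17 = 70 < 71 [not met]
  The accused does not carry Stage 2.
The prosecution prevails.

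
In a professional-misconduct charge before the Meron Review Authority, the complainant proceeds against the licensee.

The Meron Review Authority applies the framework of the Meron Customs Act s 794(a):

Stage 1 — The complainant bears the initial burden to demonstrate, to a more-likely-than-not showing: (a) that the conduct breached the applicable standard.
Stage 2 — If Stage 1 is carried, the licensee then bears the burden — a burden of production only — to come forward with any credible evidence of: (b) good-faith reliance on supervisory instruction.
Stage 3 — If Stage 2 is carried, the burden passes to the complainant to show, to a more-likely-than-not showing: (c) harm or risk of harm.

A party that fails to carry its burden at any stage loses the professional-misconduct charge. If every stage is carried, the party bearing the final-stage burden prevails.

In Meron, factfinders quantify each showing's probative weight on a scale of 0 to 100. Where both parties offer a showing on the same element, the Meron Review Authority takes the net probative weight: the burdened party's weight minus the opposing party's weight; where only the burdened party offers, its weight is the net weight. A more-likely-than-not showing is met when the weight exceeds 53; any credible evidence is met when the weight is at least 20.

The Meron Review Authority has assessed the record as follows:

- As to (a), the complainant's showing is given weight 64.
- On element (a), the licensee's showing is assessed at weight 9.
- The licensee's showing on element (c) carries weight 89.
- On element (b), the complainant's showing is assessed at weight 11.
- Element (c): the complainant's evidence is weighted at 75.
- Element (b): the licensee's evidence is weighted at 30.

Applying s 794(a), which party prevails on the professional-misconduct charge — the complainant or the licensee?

complainant

At Stage 1 the complainant must meet a more-likely-than-not showing (weight exceeds 53): on (a) the weight is 64 less the opposing 9 gives net 55, > 53, so (a) meets the standard.
  The complainant carries Stage 1; the licensee now bears the burden.
At Stage 2 the licensee must meet any credible evidence (weight is at least 20): on (b) the weight is 30 less the opposing 11 gives net 19, which does not reach 20, so (b) does not meet the standard.
  The licensee does not carry Stage 2.
The complainant prevails.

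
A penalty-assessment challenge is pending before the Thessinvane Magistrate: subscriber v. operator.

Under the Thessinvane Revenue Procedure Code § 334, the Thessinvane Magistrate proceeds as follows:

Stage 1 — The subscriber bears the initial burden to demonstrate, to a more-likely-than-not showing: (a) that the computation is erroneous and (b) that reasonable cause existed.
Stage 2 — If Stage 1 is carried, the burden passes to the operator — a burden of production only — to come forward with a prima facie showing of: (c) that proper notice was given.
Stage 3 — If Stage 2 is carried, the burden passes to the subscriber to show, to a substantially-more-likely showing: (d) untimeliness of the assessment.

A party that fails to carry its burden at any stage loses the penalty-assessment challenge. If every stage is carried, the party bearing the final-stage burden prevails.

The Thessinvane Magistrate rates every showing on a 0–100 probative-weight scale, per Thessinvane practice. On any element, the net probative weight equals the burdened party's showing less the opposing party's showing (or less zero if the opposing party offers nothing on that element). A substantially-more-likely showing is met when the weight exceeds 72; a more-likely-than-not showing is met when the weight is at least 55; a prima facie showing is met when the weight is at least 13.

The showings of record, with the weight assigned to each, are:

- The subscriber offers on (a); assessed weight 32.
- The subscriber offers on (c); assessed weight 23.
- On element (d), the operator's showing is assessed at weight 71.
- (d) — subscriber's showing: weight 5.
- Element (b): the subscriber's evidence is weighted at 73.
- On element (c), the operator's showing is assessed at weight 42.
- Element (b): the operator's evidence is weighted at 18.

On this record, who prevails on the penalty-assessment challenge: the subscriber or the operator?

At Stage 1 the subscriber must meet a more-likely-than-not showing (weight is at least 55): on (a) the weight is 32, < 55, so (a) does not meet the standard; on (b) the weight is 73 less the opposing 18 gives net 55, ≥ 55, so (b) meets the standard.
  Stage 1 not carried; the subscriber fails its burden.
The analysis ends at Stage 1; the operator prevails.

operator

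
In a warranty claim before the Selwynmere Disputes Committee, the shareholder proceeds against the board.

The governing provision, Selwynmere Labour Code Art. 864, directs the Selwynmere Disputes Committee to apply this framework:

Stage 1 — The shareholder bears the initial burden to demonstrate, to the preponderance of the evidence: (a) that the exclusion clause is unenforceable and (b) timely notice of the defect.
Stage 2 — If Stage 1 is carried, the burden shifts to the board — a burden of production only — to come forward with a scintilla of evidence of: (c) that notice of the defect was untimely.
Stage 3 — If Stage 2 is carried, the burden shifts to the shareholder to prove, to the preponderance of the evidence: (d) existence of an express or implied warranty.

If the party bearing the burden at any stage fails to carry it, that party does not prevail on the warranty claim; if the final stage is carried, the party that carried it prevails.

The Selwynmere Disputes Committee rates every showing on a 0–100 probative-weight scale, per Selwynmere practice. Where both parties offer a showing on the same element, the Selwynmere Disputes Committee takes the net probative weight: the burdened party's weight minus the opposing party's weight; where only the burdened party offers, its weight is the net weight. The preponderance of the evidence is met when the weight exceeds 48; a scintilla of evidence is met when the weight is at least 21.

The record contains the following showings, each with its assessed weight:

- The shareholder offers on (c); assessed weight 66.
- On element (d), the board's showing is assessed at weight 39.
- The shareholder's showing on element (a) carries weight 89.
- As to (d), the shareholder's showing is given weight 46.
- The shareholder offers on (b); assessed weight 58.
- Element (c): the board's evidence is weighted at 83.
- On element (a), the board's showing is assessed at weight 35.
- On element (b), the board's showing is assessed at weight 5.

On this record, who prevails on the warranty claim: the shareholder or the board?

At Stage 1 the shareholder must meet the preponderance of the evidence (weight exceeds 48): on (a) the weight is 89 less the opposing 35 gives net 54, > 48, so (a) meets the standard; on (b) the weight is 58 less the opposing 5 gives net 53, > 48, so (b) meets the standard.
  The shareholder carries Stage 1; the board now bears the burden.
At Stage 2 the board must meet a scintilla of evidence (weight is at least 21): on (c) the weight is 83 less the opposing 66 gives net 17, which does not reach 21, so (c) does not meet the standard.
  The board does not carry Stage 2.
The analysis ends at Stage 2; the shareholder prevails.

shareholder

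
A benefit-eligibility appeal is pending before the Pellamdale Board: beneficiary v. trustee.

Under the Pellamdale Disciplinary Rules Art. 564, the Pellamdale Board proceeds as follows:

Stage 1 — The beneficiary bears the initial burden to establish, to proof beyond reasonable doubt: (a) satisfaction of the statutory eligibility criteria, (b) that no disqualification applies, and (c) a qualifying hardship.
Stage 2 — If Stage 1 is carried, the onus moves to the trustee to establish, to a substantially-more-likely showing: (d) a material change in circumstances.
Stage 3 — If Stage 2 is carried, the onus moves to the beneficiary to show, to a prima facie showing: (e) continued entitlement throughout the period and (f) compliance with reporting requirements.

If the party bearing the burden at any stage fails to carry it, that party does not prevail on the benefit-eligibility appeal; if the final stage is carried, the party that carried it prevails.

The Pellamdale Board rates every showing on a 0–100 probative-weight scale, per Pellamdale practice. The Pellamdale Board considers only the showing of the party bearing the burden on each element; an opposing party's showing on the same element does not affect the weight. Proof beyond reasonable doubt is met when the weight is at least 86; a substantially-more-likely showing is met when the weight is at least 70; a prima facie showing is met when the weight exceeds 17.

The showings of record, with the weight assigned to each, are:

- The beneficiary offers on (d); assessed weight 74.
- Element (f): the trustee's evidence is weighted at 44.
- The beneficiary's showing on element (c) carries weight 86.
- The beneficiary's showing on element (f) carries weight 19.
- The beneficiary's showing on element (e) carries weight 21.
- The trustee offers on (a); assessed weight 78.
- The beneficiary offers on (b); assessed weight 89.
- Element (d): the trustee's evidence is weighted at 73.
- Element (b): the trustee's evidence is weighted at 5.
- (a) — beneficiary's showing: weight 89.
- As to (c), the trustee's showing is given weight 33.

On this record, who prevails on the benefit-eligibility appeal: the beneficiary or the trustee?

Stage 1 — burden on beneficiary; standard: proof beyond reasonable doubt (weight is at least 86).
    (a): 89 (trustee's 78 disregarded) ≥ 86 [met]
    (b): 89 (trustee's 5 disregarded) ≥ 86 [met]
    (c): 86 (trustee's 33 disregarded) ≥ 86 [met]
  Stage 1 carried; the burden shifts to the trustee.
Stage 2 — burden on trustee; standard: a substantially-more-likely showing (weight is at least 70).
    (d): 73 (beneficiary's 74 disregarded) ≥ 70 [met]
  The trustee carries Stage 2; the beneficiary now bears the burden.
Stage 3 — burden on beneficiary; standard: a prima facie showing (weight exceeds 17).
    (e): 21 > 17 [met]
    (f): 19 (trustee's 44 disregarded) > 17 [met]
  The beneficiary carries the last stage.
Every stage carried; the beneficiary prevails.

beneficiary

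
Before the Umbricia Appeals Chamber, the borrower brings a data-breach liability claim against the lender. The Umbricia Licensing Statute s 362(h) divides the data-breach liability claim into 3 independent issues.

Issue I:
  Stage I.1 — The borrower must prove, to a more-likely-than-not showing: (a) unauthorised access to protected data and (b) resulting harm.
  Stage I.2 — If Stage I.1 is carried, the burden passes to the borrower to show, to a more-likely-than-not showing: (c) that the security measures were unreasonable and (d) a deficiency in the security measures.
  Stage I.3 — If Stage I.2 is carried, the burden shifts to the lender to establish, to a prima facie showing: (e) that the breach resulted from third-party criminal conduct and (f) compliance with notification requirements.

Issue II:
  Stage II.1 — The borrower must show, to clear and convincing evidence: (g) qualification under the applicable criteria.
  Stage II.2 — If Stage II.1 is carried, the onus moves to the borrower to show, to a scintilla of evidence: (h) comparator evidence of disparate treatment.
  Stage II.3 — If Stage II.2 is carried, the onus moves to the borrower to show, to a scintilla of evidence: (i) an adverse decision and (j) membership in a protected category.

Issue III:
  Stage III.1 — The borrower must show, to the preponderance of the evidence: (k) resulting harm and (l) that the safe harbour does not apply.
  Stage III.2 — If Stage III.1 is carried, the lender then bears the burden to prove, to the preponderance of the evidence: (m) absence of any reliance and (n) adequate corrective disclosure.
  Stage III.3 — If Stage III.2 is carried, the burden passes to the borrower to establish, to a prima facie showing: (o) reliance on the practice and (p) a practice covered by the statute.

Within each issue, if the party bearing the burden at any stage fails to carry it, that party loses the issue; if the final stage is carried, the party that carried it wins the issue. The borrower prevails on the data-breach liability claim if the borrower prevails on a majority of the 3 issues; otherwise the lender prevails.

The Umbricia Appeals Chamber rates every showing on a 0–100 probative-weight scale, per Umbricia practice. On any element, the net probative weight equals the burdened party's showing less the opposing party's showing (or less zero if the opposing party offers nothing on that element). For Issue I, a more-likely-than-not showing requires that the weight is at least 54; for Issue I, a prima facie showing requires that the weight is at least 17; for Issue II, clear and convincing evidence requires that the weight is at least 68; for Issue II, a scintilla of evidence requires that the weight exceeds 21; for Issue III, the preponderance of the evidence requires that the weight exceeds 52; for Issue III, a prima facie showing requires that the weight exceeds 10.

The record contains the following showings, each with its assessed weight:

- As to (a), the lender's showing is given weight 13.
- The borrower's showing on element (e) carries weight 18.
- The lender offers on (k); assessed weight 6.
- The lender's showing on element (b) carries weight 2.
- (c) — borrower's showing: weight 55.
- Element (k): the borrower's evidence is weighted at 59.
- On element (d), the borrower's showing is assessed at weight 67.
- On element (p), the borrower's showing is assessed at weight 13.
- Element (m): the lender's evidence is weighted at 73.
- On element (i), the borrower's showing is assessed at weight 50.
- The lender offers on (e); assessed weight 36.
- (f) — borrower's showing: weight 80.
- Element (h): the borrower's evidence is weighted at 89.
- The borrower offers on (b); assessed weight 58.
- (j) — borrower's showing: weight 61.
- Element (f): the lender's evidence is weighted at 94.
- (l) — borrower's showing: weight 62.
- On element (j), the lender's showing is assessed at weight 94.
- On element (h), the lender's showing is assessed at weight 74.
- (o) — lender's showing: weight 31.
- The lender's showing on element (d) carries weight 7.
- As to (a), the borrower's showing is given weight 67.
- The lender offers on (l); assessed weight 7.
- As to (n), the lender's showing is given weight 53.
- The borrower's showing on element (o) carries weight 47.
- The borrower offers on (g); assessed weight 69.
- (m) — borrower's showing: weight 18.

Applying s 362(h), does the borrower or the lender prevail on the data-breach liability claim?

borrower

— Issue I —
Stage I.1 (borrower, a more-likely-than-not showing, weight is at least 54): (a) net 67−13=54 ≥ 54 — meets; (b) net 58−2=56 ≥ 54 — meets.
  All elements met. The borrower retains the burden for Stage I.2.
Stage I.2 (borrower, a more-likely-than-not showing, weight is at least 54): (c) 55 ≥ 54 — meets; (d) net 67−7=60 ≥ 54 — meets.
  Stage I.2 carried; the burden shifts to the lender.
Stage I.3 (lender, a prima facie showing, weight is at least 17): (e) net 36−18=18 ≥ 17 — meets; (f) net 94−80=14 < 17 — fails.
  The lender does not carry Stage I.3.
The analysis ends at Stage I.3; the borrower prevails on this issue.
— Issue II —
At Stage II.1 the borrower must meet clear and convincing evidence (weight is at least 68): on (g) the weight is 69, ≥ 68, so (g) meets the standard.
  All elements met. The borrower retains the burden for Stage II.2.
At Stage II.2 the borrower must meet a scintilla of evidence (weight exceeds 21): on (h) the weight is 89 less the opposing 74 gives net 15, which does not exceed 21, so (h) does not meet the standard.
  Stage II.2 not carried; the borrower fails its burden.
So the lender prevails on this issue.
— Issue III —
Stage III.1 — burden on borrower; standard: the preponderance of the evidence (weight exceeds 52).
    (k): 59 − 6 = 53 > 52 [met]
    (l): 62 − 7 = 55 > 52 [met]
  Stage III.1 is satisfied; the onus moves to the lender.
Stage III.2 — burden on lender; standard: the preponderance of the evidence (weight exceeds 52).
    (m): 73 − 18 = 55 > 52 [met]
    (n): 53 > 52 [met]
  Stage III.2 carried; the burden shifts to the borrower.
Stage III.3 — burden on borrower; standard: a prima facie showing (weight exceeds 10).
    (o): 47 − 31 = 16 > 10 [met]
    (p): 13 > 10 [met]
  All elements met at the final stage.
With every stage satisfied, the borrower prevails on this issue.
Per-issue: Issue I → borrower; Issue II → lender; Issue III → borrower. The borrower must prevail on a majority of issues; overall, the borrower prevails.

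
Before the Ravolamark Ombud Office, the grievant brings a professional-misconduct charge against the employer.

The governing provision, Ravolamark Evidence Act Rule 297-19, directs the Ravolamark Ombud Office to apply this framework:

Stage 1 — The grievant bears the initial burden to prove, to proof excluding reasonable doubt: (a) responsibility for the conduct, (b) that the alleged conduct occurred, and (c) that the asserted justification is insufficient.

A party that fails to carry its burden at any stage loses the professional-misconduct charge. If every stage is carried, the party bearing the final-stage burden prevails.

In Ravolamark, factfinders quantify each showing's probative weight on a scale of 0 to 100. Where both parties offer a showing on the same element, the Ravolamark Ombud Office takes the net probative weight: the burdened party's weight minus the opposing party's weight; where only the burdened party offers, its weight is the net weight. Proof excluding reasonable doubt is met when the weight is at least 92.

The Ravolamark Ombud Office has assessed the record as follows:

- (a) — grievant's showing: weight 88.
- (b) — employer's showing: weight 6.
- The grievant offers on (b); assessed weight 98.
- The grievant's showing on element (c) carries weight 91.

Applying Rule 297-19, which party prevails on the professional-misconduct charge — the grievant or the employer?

At Stage 1 the grievant must meet proof excluding reasonable doubt (weight is at least 92): on (a) the weight is 88, < 92, so (a) does not meet the standard; on (b) the weight is 98 less the opposing 6 gives net 92, which does reach 92, so (b) meets the standard; on (c) the weight is 91, which does not reach 92, so (c) does not meet the standard.
  Not every element is met, so the grievant fails to carry Stage 1.
The employer prevails.

employer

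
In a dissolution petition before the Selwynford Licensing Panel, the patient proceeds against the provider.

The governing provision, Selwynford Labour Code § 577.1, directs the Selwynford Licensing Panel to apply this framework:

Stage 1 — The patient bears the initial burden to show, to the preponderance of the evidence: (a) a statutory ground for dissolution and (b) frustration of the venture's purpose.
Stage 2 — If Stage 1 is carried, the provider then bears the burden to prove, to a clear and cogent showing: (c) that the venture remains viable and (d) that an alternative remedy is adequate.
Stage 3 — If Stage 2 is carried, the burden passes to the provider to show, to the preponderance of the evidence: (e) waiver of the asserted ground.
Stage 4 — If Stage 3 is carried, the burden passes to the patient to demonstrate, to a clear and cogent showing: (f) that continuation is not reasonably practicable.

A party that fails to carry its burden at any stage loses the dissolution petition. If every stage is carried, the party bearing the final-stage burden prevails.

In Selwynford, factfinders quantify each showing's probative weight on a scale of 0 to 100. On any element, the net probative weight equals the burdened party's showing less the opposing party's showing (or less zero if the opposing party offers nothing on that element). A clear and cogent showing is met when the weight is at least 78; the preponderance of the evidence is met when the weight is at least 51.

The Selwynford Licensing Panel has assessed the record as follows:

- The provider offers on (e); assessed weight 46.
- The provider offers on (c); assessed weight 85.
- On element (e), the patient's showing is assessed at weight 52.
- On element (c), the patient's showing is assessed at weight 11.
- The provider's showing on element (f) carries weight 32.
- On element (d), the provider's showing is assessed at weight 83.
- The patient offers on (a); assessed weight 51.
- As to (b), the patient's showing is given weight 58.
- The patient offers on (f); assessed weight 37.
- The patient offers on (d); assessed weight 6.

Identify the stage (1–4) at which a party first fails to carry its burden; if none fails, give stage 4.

Stage 1 — burden on patient; standard: the preponderance of the evidence (weight is at least 51).
    (a): 51 ≥ 51 [met]
    (b): 58 ≥ 51 [met]
  All elements met. The burden passes to the provider.
Stage 2 — burden on provider; standard: a clear and cogent showing (weight is at least 78).
    (c): 85 − 11 = 74 < 78 [not met]
    (d): 83 − 6 = 77 < 78 [not met]
  Not every element is met, so the provider fails to carry Stage 2.
So the patient prevails.

stage 2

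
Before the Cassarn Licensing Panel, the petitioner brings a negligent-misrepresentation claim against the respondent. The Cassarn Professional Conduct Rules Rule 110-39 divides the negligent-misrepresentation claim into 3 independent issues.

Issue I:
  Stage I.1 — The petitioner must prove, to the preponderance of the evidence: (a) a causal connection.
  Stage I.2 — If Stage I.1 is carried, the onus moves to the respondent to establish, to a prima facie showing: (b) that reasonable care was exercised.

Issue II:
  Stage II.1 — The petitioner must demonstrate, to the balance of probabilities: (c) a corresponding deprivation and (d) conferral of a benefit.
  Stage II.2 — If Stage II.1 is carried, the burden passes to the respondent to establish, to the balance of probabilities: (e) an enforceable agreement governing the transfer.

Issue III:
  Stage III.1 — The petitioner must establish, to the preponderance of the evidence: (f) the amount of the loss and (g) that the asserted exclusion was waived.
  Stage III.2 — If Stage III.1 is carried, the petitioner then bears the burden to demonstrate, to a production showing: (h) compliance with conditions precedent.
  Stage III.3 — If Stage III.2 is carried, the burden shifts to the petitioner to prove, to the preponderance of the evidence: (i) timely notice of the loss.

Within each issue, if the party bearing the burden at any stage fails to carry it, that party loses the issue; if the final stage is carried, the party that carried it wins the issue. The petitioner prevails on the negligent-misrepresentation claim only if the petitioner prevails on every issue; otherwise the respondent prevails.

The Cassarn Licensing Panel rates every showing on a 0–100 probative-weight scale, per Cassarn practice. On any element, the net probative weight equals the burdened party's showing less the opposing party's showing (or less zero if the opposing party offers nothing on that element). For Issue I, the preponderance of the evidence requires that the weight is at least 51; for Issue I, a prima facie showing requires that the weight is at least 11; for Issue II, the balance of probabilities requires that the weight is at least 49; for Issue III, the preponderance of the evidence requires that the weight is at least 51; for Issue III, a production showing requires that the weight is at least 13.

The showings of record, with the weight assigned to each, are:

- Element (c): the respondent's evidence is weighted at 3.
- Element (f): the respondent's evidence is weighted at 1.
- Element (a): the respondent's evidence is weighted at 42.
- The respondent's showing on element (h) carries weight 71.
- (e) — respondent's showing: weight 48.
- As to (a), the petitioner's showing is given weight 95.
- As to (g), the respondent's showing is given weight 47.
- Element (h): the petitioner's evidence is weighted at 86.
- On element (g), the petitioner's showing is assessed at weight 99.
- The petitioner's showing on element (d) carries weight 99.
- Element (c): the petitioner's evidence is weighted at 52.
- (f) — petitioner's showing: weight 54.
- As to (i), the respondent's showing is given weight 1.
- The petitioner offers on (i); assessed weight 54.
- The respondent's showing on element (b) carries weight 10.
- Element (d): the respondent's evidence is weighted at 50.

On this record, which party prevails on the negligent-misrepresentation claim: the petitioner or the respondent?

— Issue I —
Stage I.1 (petitioner, the preponderance of the evidence, weight is at least 51): (a) net 95−42=53 ≥ 51 — meets.
  The petitioner carries Stage I.1; the respondent now bears the burden.
Stage I.2 (respondent, a prima facie showing, weight is at least 11): (b) 10 < 11 — fails.
  The respondent does not carry Stage I.2.
So the petitioner prevails on this issue.
— Issue II —
Stage II.1 — burden on petitioner; standard: the balance of probabilities (weight is at least 49).
    (c): 52 − 3 = 49 ≥ 49 [met]
    (d): 99 − 50 = 49 ≥ 49 [met]
  All elements met. The burden passes to the respondent.
Stage II.2 — burden on respondent; standard: the balance of probabilities (weight is at least 49).
    (e): 48 < 49 [not met]
  The respondent does not carry Stage II.2.
The analysis ends at Stage II.2; the petitioner prevails on this issue.
— Issue III —
At Stage III.1 the petitioner must meet the preponderance of the evidence (weight is at least 51): on (f) the weight is 54 less the opposing 1 gives net 53, which does reach 51, so (f) meets the standard; on (g) the weight is 99 less the opposing 47 gives net 52, which does reach 51, so (g) meets the standard.
  Stage III.1 carried; the burden remains with the petitioner.
At Stage III.2 the petitioner must meet a production showing (weight is at least 13): on (h) the weight is 86 less the opposing 71 gives net 15, which does reach 13, so (h) meets the standard.
  All elements met. The petitioner retains the burden for Stage III.3.
At Stage III.3 the petitioner must meet the preponderance of the evidence (weight is at least 51): on (i) the weight is 54 less the opposing 1 gives net 53, ≥ 51, so (i) meets the standard.
  Stage III.3 carried; the final stage is satisfied.
All stages carried — the petitioner prevails on this issue.
Per-issue: Issue I → petitioner; Issue II → petitioner; Issue III → petitioner. The petitioner must prevail on every issue; overall, the petitioner prevails.

petitioner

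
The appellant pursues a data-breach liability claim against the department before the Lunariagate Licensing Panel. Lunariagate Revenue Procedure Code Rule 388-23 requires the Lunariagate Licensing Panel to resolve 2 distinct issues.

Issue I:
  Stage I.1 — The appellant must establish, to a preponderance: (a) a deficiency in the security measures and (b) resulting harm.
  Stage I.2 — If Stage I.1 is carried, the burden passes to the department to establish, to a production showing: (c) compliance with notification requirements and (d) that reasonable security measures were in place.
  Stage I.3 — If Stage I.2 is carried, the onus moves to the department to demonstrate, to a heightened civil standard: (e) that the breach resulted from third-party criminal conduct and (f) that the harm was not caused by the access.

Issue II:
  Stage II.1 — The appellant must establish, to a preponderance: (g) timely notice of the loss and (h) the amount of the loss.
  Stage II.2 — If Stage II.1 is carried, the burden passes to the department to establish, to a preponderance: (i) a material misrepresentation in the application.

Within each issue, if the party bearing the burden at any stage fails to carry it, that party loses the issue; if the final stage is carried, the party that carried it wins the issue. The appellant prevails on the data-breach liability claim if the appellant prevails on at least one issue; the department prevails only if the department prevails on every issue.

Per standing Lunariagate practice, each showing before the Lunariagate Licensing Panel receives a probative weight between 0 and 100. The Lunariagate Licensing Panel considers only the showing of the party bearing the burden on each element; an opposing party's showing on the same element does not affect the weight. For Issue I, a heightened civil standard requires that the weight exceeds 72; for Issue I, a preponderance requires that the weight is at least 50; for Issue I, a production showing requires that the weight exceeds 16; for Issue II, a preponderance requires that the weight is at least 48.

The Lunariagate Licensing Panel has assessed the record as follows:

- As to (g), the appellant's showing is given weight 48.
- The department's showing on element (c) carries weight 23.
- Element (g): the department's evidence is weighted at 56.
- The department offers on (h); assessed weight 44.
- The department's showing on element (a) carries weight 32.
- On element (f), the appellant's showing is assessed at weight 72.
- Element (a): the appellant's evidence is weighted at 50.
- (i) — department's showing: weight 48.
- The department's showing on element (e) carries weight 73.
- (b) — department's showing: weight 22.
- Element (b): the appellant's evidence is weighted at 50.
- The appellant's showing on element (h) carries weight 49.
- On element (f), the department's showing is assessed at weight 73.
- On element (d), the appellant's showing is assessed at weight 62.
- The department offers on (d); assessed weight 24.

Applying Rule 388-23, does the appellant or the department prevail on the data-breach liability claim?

department

— Issue I —
Stage I.1 (appellant, a preponderance, weight is at least 50): (a) 50 (department's 32 disregarded) ≥ 50 — meets; (b) 50 (department's 22 disregarded) ≥ 50 — meets.
  Stage I.1 is satisfied; the onus moves to the department.
Stage I.2 (department, a production showing, weight exceeds 16): (c) 23 > 16 — meets; (d) 24 (appellant's 62 disregarded) > 16 — meets.
  Stage I.2 is satisfied; the department continues to bear the burden.
Stage I.3 (department, a heightened civil standard, weight exceeds 72): (e) 73 > 72 — meets; (f) 73 (appellant's 72 disregarded) > 72 — meets.
  Stage I.3 carried; the final stage is satisfied.
With every stage satisfied, the department prevails on this issue.
— Issue II —
Stage II.1 (appellant, a preponderance, weight is at least 48): (g) 48 (department's 56 disregarded) ≥ 48 — meets; (h) 49 (department's 44 disregarded) ≥ 48 — meets.
  All elements met. The burden passes to the department.
Stage II.2 (department, a preponderance, weight is at least 48): (i) 48 ≥ 48 — meets.
  The department carries the last stage.
Every stage carried; the department prevails on this issue.
Per-issue: Issue I → department; Issue II → department. The appellant must prevail on at least one issue; overall, the department prevails.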